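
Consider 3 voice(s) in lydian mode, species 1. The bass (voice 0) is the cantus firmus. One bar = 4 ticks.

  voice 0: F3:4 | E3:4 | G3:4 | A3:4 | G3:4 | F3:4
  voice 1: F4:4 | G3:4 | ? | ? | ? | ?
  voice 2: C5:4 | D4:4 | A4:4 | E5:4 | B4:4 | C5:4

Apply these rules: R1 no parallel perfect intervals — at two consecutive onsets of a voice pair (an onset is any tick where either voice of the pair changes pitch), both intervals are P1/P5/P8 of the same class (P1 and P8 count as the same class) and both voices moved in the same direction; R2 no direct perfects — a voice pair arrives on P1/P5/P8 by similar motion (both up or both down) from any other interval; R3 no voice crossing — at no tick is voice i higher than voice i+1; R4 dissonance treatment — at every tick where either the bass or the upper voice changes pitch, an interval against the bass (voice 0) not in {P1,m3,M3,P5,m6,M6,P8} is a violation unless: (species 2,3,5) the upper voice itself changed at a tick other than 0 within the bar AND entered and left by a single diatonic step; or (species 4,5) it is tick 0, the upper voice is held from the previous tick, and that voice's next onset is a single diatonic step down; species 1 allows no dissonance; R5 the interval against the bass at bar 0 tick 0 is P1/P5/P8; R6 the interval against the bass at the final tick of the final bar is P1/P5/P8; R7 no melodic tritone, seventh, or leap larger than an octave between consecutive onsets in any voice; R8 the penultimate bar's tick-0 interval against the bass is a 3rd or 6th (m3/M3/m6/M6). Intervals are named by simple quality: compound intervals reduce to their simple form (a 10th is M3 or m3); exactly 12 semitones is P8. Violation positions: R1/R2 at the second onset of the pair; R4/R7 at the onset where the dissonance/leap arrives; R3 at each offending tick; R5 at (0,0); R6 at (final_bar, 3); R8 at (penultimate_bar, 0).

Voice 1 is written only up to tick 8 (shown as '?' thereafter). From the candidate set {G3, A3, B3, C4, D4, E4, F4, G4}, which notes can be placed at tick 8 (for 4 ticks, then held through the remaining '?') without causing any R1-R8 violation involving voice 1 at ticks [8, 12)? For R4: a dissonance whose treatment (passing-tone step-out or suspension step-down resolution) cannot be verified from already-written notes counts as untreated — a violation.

{B3, E4, G3}

G3: legal
A3: violates R2,R4
B3: legal
C4: violates R4
D4: violates R1,R2
E4: legal
F4: violates R4,R7
G4: violates R2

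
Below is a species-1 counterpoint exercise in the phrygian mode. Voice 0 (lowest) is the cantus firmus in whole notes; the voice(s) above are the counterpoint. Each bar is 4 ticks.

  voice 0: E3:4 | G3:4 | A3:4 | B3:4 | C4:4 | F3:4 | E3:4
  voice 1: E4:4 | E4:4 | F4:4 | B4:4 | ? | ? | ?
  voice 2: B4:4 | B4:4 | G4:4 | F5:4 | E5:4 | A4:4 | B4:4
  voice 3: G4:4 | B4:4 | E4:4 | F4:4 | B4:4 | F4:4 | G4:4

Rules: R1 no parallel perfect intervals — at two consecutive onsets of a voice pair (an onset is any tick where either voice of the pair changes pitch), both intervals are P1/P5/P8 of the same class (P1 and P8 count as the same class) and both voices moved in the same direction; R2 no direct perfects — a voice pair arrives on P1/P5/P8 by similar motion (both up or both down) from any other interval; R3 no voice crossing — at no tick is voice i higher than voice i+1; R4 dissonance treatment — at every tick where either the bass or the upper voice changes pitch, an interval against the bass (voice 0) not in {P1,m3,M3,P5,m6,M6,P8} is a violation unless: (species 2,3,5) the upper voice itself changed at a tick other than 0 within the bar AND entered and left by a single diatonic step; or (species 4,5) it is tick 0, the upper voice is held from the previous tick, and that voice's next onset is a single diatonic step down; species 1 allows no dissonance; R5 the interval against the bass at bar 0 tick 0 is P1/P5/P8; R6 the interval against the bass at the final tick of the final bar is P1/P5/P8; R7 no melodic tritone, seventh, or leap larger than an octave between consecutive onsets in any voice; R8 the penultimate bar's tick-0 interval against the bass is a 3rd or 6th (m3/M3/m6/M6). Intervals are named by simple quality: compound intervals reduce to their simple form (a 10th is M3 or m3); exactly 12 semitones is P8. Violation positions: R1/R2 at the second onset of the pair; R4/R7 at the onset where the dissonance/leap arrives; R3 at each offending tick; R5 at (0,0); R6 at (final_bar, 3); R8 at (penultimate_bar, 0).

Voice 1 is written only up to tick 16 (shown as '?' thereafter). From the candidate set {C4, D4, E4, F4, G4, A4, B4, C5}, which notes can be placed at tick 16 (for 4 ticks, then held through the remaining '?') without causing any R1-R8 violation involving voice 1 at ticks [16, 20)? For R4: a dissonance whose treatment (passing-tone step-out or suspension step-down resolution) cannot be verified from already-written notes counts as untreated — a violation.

{G4}

C4: violates R7
D4: violates R4
E4: violates R2
F4: violates R4,R7
G4: legal
A4: violates R2
B4: violates R4
C5: violates R1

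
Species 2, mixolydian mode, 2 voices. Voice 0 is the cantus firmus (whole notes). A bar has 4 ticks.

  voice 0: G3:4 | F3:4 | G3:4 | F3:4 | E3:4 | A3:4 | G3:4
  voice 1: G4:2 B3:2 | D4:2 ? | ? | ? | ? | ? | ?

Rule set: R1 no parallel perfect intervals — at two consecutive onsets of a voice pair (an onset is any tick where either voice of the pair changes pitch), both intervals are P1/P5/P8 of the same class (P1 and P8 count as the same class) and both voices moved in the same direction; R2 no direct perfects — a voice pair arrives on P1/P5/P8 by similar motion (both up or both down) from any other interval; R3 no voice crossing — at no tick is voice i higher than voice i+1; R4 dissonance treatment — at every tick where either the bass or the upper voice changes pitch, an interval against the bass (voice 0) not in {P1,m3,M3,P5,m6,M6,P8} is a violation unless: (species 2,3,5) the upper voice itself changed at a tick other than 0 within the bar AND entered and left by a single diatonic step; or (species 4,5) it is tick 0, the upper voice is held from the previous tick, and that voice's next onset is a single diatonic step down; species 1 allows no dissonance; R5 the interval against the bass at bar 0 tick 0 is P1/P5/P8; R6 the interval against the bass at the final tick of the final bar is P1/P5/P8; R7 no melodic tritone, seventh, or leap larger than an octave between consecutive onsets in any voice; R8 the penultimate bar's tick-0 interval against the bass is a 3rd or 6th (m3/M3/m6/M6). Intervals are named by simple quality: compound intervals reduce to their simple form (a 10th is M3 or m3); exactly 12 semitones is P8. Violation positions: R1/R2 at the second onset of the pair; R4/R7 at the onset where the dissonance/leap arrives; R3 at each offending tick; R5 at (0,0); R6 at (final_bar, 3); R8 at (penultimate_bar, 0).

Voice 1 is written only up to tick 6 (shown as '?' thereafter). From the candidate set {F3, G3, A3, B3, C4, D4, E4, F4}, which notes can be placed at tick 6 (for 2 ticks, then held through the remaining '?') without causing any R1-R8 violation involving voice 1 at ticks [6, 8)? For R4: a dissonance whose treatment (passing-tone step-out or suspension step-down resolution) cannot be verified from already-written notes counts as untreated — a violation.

F3: legal
G3: violates R4
A3: legal
B3: violates R4
C4: legal
D4: legal
E4: violates R4
F4: legal

{A3, C4, D4, F3, F4}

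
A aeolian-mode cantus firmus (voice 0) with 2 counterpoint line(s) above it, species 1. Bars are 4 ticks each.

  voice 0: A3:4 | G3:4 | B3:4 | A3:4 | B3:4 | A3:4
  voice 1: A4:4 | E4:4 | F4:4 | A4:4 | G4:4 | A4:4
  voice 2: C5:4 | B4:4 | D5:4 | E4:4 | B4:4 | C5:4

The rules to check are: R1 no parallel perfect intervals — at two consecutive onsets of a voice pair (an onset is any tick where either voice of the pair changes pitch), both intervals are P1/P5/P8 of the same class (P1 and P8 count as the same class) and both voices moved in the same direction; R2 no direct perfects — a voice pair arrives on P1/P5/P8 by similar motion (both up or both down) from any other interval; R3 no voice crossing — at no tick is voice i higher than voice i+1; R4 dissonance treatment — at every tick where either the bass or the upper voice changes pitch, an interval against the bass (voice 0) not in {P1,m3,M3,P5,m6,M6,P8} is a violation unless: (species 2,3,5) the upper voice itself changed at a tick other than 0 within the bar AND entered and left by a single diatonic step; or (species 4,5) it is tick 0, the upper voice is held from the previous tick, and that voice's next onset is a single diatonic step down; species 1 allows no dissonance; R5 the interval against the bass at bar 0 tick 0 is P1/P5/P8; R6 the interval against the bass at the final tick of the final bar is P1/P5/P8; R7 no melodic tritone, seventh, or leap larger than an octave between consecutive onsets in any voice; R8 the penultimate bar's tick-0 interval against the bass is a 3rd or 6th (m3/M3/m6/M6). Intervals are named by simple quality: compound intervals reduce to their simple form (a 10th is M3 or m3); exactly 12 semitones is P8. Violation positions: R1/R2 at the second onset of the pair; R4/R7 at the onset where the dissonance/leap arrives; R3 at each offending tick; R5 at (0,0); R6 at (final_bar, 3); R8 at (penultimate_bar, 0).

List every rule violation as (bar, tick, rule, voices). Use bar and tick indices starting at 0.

(0, 0, R5, (0, 2))
(1, 0, R2, (1, 2))
(2, 0, R4, (0, 1))
(3, 0, R2, (0, 2))
(3, 0, R3, (1, 2))
(3, 0, R7, (2,))
(3, 1, R3, (1, 2))
(3, 2, R3, (1, 2))
(3, 3, R3, (1, 2))
(4, 0, R2, (0, 2))
(4, 0, R8, (0, 2))
(5, 3, R6, (0, 2))

bar 0: v0=A3 v1=A4 v2=C5 downbeat m3
bar 1: v0=G3 v1=E4 v2=B4 downbeat M3
bar 2: v0=B3 v1=F4 v2=D5 downbeat m3
bar 3: v0=A3 v1=A4 v2=E4 downbeat P5
bar 4: v0=B3 v1=G4 v2=B4 downbeat P8
bar 5: v0=A3 v1=A4 v2=C5 downbeat m3
  -> R5 @ bar 0 tick 0 v(0, 2): opens on m3
  -> R2 @ bar 1 tick 0 v(1, 2): A4/C5 m3 -> E4/B4 P5 similar
  -> R4 @ bar 2 tick 0 v(0, 1): B3/F4 TT untreated
  -> R2 @ bar 3 tick 0 v(0, 2): B3/D5 m3 -> A3/E4 P5 similar
  -> R3 @ bar 3 tick 0 v(1, 2): A4 above E4
  -> R7 @ bar 3 tick 0 v(2,): D5->E4 leap 10st
  -> R3 @ bar 3 tick 1 v(1, 2): A4 above E4
  -> R3 @ bar 3 tick 2 v(1, 2): A4 above E4
  -> R3 @ bar 3 tick 3 v(1, 2): A4 above E4
  -> R2 @ bar 4 tick 0 v(0, 2): A3/E4 P5 -> B3/B4 P8 similar
  -> R8 @ bar 4 tick 0 v(0, 2): penult P8 not 3rd/6th
  -> R6 @ bar 5 tick 3 v(0, 2): closes on m3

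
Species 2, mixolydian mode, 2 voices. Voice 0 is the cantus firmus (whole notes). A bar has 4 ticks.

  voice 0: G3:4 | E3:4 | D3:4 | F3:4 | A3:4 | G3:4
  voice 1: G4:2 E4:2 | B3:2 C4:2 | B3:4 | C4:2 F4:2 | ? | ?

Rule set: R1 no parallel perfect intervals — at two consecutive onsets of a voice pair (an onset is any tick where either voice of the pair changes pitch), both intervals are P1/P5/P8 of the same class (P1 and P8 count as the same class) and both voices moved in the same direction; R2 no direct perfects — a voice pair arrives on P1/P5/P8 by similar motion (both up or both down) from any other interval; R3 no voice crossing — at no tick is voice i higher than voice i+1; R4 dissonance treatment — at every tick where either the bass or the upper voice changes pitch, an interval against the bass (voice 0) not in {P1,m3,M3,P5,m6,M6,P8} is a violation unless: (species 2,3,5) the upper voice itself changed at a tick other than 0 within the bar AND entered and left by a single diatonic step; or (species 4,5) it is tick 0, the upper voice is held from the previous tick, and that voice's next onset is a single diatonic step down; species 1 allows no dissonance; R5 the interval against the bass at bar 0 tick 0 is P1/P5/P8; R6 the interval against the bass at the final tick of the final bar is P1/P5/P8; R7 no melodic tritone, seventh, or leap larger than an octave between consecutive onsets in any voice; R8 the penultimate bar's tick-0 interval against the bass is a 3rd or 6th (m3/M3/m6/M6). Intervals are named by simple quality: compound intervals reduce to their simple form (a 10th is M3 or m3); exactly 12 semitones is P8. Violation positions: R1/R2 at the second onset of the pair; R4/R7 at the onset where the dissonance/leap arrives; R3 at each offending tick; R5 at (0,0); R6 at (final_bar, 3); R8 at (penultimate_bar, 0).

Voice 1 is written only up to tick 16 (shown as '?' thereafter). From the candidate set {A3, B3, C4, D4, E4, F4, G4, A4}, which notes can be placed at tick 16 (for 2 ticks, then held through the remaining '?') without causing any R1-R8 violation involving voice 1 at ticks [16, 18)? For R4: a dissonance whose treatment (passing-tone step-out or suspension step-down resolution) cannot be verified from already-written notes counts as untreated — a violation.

{C4, F4}

A3: violates R8
B3: violates R4,R7,R8
C4: legal
D4: violates R4,R8
E4: violates R8
F4: legal
G4: violates R4,R8
A4: violates R1,R8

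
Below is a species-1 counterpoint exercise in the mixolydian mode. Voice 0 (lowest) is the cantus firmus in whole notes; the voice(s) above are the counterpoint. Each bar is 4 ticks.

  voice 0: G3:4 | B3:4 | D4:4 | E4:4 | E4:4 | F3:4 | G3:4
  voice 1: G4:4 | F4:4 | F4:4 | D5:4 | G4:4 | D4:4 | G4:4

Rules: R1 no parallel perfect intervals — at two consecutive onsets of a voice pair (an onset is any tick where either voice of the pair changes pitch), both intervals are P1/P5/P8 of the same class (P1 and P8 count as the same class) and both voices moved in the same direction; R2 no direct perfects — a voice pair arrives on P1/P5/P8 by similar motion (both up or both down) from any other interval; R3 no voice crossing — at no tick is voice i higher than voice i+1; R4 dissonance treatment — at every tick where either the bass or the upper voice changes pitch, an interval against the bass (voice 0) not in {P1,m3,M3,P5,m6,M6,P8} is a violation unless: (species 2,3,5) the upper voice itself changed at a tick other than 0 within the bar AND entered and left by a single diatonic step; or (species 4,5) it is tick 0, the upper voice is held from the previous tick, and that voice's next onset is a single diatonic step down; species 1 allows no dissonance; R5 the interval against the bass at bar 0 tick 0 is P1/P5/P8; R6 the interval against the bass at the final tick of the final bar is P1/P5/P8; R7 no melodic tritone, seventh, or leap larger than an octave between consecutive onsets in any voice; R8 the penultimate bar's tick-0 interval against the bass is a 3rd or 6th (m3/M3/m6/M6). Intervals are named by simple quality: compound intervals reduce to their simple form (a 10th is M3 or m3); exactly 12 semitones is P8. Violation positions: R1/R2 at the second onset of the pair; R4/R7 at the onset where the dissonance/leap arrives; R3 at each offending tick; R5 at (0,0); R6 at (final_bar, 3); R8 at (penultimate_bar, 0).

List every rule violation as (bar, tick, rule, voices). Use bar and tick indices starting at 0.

bar 0: v0=G3 v1=G4 downbeat P8
bar 1: v0=B3 v1=F4 downbeat TT
bar 2: v0=D4 v1=F4 downbeat m3
bar 3: v0=E4 v1=D5 downbeat m7
bar 4: v0=E4 v1=G4 downbeat m3
bar 5: v0=F3 v1=D4 downbeat M6
bar 6: v0=G3 v1=G4 downbeat P8
  -> R4 @ bar 1 tick 0 v(0, 1): B3/F4 TT untreated
  -> R4 @ bar 3 tick 0 v(0, 1): E4/D5 m7 untreated
  -> R7 @ bar 5 tick 0 v(0,): E4->F3 leap 11st
  -> R2 @ bar 6 tick 0 v(0, 1): F3/D4 M6 -> G3/G4 P8 similar

(1, 0, R4, (0, 1))
(3, 0, R4, (0, 1))
(5, 0, R7, (0,))
(6, 0, R2, (0, 1))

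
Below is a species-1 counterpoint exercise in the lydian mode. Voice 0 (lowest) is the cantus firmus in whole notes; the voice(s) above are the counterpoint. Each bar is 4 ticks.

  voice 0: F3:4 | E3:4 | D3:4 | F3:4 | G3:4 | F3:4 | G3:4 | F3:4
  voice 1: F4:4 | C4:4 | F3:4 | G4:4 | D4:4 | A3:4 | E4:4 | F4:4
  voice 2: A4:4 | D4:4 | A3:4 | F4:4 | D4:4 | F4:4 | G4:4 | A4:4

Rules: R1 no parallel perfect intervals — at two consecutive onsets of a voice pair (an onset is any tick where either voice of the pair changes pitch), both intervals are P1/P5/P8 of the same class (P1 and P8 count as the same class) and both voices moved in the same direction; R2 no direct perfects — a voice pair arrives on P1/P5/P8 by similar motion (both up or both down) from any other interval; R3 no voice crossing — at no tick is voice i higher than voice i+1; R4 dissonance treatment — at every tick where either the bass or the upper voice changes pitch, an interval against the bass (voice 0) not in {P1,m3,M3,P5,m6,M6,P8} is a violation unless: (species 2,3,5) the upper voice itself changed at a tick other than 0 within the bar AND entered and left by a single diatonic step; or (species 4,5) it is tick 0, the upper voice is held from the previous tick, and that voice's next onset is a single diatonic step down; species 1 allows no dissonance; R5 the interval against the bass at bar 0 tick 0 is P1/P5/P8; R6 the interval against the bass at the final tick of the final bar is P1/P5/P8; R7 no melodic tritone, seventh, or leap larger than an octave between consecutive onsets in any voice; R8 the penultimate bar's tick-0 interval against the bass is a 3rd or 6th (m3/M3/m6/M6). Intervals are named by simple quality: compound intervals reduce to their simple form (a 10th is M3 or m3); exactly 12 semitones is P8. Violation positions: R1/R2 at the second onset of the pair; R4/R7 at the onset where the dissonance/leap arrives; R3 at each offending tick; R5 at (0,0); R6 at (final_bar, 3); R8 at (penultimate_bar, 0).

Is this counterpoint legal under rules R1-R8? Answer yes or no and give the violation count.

bar 0: v0=F3 v1=F4 v2=A4 (M3)
bar 1: v0=E3 v1=C4 v2=D4 (m7)
bar 2: v0=D3 v1=F3 v2=A3 (P5)
bar 3: v0=F3 v1=G4 v2=F4 (P8)
bar 4: v0=G3 v1=D4 v2=D4 (P5)
bar 5: v0=F3 v1=A3 v2=F4 (P8)
bar 6: v0=G3 v1=E4 v2=G4 (P8)
bar 7: v0=F3 v1=F4 v2=A4 (M3)
  R5 @ bar0.0: opens on M3
  R4 @ bar1.0: E3/D4 m7 untreated
  R2 @ bar2.0: E3/D4 m7 -> D3/A3 P5 similar
  R2 @ bar3.0: D3/A3 P5 -> F3/F4 P8 similar
  R3 @ bar3.0: G4 above F4
  R4 @ bar3.0: F3/G4 M2 untreated
  R7 @ bar3.0: F3->G4 leap 14st
  R3 @ bar3.1: G4 above F4
  R3 @ bar3.2: G4 above F4
  R3 @ bar3.3: G4 above F4
  R2 @ bar4.0: G4/F4 M2 -> D4/D4 P1 similar
  R1 @ bar6.0: F3/F4 P8 -> G3/G4 P8 similar
  R8 @ bar6.0: penult P8 not 3rd/6th
  R6 @ bar7.3: closes on M3

No (14 violations)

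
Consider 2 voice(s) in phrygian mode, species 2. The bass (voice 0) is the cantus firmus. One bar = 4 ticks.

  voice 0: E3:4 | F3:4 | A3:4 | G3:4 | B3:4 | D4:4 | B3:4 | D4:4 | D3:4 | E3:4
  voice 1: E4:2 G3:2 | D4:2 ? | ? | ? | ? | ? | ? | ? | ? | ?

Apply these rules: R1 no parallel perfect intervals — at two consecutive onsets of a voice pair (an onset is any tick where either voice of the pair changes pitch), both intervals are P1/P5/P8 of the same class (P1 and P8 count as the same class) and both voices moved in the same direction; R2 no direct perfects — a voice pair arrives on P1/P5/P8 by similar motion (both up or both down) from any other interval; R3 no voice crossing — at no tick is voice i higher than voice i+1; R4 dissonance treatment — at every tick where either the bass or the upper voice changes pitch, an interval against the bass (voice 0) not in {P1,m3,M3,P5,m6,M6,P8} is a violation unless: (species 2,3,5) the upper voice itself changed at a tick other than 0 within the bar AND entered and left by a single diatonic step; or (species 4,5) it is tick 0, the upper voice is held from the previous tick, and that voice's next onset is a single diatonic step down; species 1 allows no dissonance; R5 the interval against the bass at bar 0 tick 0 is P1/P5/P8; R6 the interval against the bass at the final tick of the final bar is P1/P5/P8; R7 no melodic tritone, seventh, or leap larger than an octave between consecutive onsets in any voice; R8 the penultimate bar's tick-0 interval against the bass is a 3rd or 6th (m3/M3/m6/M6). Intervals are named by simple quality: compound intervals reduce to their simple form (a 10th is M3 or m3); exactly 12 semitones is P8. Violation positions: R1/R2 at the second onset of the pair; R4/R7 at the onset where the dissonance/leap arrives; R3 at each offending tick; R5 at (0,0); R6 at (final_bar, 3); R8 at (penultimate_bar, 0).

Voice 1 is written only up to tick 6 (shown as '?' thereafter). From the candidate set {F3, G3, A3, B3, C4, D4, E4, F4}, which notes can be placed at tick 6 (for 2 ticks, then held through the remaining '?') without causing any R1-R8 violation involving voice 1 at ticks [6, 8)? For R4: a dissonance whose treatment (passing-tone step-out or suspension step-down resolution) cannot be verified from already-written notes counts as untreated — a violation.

{A3, C4, D4, F3, F4}

F3: legal
G3: violates R4
A3: legal
B3: violates R4
C4: legal
D4: legal
E4: violates R4
F4: legal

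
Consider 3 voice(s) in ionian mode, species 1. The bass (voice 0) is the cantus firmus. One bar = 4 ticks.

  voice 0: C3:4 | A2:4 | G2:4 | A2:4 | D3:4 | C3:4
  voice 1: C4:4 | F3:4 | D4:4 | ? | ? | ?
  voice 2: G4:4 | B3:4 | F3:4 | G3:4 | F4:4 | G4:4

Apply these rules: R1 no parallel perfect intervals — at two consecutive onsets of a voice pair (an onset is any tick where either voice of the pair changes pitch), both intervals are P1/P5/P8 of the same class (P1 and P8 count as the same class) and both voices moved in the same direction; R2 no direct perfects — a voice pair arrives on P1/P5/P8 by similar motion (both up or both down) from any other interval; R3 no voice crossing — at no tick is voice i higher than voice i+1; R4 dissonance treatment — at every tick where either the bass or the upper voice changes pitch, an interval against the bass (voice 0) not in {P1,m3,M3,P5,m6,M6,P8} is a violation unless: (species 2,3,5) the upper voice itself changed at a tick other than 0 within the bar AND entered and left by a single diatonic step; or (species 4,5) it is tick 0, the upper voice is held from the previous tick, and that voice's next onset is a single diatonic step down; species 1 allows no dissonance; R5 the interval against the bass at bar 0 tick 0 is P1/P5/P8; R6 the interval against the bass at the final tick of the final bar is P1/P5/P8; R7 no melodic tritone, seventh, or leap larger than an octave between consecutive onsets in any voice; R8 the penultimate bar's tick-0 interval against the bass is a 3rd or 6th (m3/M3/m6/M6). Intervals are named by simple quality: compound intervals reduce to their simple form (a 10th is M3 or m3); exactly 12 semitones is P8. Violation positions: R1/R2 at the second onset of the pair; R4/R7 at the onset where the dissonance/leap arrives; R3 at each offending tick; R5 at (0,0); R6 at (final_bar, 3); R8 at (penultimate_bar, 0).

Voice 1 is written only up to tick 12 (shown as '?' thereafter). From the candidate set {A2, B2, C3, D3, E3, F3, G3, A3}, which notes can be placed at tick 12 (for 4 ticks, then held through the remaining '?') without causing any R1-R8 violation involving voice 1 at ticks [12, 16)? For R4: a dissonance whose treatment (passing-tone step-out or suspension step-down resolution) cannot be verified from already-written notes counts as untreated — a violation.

{F3}

A2: violates R7
B2: violates R4,R7
C3: violates R7
D3: violates R4
E3: violates R7
F3: legal
G3: violates R4
A3: violates R3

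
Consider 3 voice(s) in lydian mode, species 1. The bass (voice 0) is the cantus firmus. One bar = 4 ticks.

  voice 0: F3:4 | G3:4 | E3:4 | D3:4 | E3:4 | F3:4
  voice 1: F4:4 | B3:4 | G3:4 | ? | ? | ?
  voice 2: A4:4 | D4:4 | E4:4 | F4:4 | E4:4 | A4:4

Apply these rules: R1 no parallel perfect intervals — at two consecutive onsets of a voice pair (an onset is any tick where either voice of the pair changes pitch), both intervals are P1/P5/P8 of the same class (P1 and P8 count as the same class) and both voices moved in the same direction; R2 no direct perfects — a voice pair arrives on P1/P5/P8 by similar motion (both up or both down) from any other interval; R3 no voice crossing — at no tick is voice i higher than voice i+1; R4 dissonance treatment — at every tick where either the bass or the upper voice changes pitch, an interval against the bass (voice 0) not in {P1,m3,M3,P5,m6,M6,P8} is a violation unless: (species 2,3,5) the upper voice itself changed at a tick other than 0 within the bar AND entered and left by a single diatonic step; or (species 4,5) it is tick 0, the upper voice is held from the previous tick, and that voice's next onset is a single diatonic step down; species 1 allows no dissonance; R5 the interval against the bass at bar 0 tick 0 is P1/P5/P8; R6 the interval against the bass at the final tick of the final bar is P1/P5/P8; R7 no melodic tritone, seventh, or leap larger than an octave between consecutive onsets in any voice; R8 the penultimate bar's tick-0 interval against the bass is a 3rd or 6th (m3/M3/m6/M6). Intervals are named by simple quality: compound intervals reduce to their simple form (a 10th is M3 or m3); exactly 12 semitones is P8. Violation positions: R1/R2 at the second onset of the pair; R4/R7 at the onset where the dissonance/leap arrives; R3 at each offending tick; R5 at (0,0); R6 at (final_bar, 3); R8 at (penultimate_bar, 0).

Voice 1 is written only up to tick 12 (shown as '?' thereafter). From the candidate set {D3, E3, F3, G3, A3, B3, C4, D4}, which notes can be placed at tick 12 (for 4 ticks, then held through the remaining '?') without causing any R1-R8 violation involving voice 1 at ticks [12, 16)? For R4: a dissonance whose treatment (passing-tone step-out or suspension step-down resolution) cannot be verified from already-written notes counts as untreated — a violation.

{A3, B3, D4, F3}

D3: violates R2
E3: violates R4
F3: legal
G3: violates R4
A3: legal
B3: legal
C4: violates R4
D4: legal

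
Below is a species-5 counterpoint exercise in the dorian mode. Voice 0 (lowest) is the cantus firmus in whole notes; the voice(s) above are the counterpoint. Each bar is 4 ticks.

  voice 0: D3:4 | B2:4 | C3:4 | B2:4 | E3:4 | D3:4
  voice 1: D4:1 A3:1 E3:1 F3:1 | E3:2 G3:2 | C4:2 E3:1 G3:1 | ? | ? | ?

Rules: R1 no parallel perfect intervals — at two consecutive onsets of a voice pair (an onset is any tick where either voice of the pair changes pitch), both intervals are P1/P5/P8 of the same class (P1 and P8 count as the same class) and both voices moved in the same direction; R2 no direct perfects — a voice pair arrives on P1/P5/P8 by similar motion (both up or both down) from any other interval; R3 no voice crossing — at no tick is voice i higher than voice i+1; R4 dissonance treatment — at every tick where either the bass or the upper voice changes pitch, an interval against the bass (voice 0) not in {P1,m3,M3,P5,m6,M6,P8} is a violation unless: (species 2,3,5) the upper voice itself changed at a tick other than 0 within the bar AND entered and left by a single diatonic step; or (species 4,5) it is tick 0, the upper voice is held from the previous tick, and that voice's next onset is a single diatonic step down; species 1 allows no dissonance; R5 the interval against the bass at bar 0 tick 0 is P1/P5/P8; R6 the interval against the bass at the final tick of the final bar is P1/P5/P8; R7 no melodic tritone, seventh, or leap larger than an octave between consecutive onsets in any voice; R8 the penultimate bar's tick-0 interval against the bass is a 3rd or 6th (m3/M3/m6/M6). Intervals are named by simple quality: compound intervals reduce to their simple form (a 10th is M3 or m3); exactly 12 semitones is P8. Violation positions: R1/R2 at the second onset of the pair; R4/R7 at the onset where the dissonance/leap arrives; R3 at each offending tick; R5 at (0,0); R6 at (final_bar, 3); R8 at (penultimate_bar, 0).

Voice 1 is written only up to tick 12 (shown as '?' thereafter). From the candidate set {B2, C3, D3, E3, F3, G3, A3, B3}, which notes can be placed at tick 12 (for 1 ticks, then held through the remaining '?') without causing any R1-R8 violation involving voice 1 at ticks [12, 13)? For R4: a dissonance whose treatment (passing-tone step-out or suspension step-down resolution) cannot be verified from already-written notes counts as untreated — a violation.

{B3, D3, G3}

B2: violates R2
C3: violates R4
D3: legal
E3: violates R4
F3: violates R4
G3: legal
A3: violates R4
B3: legal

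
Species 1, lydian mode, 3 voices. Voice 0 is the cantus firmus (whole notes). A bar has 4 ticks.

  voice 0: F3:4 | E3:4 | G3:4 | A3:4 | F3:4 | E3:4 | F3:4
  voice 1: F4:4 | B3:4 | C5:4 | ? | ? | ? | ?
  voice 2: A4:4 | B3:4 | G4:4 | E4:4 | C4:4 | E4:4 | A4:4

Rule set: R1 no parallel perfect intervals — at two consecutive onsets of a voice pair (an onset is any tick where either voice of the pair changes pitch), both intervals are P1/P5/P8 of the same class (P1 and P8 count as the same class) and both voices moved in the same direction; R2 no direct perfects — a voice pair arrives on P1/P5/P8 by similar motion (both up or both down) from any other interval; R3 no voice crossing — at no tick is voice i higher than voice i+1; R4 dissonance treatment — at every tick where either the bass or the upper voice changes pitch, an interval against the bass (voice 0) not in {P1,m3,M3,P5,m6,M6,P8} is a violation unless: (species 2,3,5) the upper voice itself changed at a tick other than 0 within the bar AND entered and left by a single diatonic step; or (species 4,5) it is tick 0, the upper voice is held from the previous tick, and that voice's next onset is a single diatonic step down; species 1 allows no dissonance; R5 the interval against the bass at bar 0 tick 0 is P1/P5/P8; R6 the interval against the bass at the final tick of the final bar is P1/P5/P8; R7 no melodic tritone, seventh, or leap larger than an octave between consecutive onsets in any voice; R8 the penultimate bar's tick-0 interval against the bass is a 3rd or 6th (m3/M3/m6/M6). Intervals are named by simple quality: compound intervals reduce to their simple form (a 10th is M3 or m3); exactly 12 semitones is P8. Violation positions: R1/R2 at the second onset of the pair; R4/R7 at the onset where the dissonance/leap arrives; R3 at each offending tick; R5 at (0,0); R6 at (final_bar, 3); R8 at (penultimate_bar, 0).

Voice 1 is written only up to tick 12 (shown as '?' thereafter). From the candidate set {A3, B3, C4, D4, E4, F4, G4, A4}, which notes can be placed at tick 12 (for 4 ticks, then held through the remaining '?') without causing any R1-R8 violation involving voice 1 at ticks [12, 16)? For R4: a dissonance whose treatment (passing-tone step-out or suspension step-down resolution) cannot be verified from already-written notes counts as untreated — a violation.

{C4}

A3: violates R2,R7
B3: violates R4,R7
C4: legal
D4: violates R4,R7
E4: violates R2
F4: violates R3
G4: violates R3,R4
A4: violates R3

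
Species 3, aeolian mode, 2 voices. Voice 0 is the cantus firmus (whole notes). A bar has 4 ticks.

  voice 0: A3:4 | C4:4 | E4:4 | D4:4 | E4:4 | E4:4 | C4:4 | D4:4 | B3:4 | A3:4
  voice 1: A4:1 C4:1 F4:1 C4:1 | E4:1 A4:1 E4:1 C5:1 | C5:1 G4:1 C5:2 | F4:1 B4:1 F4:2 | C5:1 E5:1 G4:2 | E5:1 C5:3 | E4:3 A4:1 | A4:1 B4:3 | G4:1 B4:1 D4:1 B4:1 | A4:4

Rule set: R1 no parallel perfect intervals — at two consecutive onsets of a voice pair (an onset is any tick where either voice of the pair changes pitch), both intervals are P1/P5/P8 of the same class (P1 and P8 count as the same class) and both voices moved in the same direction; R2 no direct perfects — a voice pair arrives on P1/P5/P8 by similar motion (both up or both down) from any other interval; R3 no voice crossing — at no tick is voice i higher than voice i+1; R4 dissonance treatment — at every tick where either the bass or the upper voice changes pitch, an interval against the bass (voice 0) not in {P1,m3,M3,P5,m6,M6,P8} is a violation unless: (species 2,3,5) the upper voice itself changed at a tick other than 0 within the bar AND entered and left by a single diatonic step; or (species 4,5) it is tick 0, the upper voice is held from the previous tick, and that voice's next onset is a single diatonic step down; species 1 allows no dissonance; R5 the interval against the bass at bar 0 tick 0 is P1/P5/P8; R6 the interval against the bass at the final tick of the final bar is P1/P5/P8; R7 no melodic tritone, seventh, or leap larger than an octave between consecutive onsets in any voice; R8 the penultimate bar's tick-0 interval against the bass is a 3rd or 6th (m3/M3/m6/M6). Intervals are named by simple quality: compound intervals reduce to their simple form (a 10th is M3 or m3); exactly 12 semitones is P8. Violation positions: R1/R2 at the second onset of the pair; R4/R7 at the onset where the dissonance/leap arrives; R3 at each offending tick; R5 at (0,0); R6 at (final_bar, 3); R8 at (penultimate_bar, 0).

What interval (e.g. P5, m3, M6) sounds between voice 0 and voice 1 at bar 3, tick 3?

voice 0=D4 voice 1=F4 -> m3

m3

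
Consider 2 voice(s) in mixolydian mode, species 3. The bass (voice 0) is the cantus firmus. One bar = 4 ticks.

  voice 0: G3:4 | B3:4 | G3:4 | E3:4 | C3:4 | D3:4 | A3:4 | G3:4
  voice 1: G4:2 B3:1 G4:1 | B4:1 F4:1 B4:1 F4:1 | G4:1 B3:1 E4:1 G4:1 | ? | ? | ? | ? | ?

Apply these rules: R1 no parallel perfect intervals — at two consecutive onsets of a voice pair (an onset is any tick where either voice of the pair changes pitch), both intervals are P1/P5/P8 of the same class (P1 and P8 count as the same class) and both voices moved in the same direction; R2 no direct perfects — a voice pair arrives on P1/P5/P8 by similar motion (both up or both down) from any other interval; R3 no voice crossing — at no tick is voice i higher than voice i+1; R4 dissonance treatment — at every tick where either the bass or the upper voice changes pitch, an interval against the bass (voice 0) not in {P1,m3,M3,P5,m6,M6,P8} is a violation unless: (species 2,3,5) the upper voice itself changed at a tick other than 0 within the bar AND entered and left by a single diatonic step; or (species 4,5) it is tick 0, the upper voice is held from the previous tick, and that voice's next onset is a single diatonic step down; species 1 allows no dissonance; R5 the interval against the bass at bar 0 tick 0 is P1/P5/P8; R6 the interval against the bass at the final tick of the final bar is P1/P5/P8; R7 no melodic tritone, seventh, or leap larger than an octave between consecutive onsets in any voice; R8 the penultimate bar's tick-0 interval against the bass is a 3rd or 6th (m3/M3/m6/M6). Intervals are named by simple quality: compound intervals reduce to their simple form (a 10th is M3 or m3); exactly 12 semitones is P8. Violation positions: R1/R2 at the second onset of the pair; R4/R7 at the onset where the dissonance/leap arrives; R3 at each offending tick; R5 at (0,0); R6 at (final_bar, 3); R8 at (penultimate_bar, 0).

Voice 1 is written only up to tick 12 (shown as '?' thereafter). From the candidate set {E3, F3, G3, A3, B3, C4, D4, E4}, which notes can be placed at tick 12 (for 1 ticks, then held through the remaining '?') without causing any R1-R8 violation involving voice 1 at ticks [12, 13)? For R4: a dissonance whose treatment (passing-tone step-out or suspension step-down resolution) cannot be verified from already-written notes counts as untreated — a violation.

{C4, G3}

E3: violates R1,R7
F3: violates R4,R7
G3: legal
A3: violates R4,R7
B3: violates R2
C4: legal
D4: violates R4
E4: violates R1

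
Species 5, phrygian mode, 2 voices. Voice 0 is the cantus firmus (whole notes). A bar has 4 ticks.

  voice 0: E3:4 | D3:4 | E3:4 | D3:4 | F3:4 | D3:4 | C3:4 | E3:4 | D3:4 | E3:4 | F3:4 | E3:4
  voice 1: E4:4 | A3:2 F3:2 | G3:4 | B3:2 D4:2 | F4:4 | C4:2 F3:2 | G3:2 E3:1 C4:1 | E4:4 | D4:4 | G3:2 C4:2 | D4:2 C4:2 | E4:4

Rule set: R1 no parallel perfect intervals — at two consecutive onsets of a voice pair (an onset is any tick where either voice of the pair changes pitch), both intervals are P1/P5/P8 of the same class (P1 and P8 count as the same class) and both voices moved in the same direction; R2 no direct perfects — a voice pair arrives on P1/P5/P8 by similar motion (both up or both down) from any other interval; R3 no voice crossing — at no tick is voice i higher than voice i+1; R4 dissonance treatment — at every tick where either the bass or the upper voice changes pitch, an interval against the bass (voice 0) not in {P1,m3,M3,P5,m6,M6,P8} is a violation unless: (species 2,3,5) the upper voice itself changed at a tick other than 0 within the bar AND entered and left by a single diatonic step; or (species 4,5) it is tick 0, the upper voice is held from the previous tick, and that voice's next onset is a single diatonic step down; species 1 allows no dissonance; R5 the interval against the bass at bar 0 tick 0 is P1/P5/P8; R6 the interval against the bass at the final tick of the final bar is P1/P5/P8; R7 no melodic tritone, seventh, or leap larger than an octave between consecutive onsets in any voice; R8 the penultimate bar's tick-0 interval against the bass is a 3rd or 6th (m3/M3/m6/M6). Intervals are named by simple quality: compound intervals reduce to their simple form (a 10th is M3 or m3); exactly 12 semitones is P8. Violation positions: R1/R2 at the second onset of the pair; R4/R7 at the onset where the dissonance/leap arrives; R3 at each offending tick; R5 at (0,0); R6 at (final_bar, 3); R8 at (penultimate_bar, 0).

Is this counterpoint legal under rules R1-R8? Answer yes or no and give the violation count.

No (5 violations)

bar 0: v0=E3 v1=E4 (P8)
bar 1: v0=D3 v1=A3 (P5)
bar 2: v0=E3 v1=G3 (m3)
bar 3: v0=D3 v1=B3 (M6)
bar 4: v0=F3 v1=F4 (P8)
bar 5: v0=D3 v1=C4 (m7)
bar 6: v0=C3 v1=G3 (P5)
bar 7: v0=E3 v1=E4 (P8)
bar 8: v0=D3 v1=D4 (P8)
bar 9: v0=E3 v1=G3 (m3)
bar 10: v0=F3 v1=D4 (M6)
bar 11: v0=E3 v1=E4 (P8)
  R2 @ bar1.0: E3/E4 P8 -> D3/A3 P5 similar
  R1 @ bar4.0: D3/D4 P8 -> F3/F4 P8 similar
  R4 @ bar5.0: D3/C4 m7 untreated
  R1 @ bar7.0: C3/C4 P8 -> E3/E4 P8 similar
  R1 @ bar8.0: E3/E4 P8 -> D3/D4 P8 similar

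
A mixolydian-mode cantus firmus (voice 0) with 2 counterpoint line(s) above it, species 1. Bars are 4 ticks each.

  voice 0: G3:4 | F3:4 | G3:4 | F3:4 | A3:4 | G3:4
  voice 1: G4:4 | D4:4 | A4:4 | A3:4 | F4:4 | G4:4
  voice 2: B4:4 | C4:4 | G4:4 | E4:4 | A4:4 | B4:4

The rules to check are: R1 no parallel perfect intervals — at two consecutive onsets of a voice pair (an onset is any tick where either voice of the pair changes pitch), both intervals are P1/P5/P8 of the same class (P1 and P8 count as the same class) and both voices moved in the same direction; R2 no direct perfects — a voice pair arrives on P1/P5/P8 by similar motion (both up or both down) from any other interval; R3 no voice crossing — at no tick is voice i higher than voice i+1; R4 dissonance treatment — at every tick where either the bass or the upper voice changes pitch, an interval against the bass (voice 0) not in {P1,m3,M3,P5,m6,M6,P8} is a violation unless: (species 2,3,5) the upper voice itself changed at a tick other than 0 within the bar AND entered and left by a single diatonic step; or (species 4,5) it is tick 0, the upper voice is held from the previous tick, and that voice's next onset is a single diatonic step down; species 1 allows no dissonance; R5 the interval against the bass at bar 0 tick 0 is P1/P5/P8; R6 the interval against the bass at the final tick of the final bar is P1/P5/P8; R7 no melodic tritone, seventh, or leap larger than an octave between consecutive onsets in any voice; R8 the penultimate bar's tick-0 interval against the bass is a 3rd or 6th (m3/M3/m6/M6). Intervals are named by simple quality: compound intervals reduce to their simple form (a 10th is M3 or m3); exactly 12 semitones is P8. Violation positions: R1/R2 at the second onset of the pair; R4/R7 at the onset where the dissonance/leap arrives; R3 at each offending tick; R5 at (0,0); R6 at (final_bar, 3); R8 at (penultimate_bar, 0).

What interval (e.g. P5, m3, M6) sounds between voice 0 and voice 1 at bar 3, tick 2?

voice 0=F3 voice 1=A3 -> M3

M3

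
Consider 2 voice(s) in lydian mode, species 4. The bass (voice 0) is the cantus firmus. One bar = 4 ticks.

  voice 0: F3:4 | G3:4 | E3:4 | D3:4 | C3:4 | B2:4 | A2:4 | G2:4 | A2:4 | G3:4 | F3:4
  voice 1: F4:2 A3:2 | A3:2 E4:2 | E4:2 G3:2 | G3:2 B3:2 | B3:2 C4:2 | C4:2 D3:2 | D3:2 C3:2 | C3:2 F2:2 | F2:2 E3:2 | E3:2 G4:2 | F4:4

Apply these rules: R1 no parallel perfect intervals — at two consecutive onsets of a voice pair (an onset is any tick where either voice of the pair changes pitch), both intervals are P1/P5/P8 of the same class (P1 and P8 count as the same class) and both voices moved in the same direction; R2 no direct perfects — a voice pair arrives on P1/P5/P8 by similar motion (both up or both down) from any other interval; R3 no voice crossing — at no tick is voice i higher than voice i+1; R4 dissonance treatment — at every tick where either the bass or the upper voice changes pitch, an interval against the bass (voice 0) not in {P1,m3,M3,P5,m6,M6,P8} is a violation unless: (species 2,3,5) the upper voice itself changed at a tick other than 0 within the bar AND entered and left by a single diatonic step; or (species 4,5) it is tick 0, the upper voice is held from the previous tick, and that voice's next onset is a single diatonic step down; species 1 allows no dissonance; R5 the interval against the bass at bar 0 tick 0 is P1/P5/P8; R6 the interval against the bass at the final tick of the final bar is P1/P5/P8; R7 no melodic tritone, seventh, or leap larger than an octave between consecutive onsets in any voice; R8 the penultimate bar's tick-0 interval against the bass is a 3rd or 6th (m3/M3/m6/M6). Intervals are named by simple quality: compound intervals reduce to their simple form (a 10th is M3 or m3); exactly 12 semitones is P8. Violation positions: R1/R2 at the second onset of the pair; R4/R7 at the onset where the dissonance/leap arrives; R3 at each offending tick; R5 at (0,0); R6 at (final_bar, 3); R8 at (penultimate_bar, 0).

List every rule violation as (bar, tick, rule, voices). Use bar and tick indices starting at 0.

bar 0: v0=F3 v1=F4 downbeat P8
bar 1: v0=G3 v1=A3 downbeat M2
bar 2: v0=E3 v1=E4 downbeat P8
bar 3: v0=D3 v1=G3 downbeat P4
bar 4: v0=C3 v1=B3 downbeat M7
bar 5: v0=B2 v1=C4 downbeat m2
bar 6: v0=A2 v1=D3 downbeat P4
bar 7: v0=G2 v1=C3 downbeat P4
bar 8: v0=A2 v1=F2 downbeat M3
bar 9: v0=G3 v1=E3 downbeat m3
bar 10: v0=F3 v1=F4 downbeat P8
  -> R4 @ bar 1 tick 0 v(0, 1): G3/A3 M2 untreated
  -> R4 @ bar 3 tick 0 v(0, 1): D3/G3 P4 untreated
  -> R4 @ bar 4 tick 0 v(0, 1): C3/B3 M7 untreated
  -> R4 @ bar 5 tick 0 v(0, 1): B2/C4 m2 untreated
  -> R7 @ bar 5 tick 2 v(1,): C4->D3 leap 10st
  -> R4 @ bar 7 tick 0 v(0, 1): G2/C3 P4 untreated
  -> R3 @ bar 7 tick 2 v(0, 1): G2 above F2
  -> R4 @ bar 7 tick 2 v(0, 1): G2/F2 M2 untreated
  -> R3 @ bar 7 tick 3 v(0, 1): G2 above F2
  -> R3 @ bar 8 tick 0 v(0, 1): A2 above F2
  -> R3 @ bar 8 tick 1 v(0, 1): A2 above F2
  -> R7 @ bar 8 tick 2 v(1,): F2->E3 leap 11st
  -> R3 @ bar 9 tick 0 v(0, 1): G3 above E3
  -> R7 @ bar 9 tick 0 v(0,): A2->G3 leap 10st
  -> R3 @ bar 9 tick 1 v(0, 1): G3 above E3
  -> R7 @ bar 9 tick 2 v(1,): E3->G4 leap 15st
  -> R1 @ bar 10 tick 0 v(0, 1): G3/G4 P8 -> F3/F4 P8 similar

(1, 0, R4, (0, 1))
(3, 0, R4, (0, 1))
(4, 0, R4, (0, 1))
(5, 0, R4, (0, 1))
(5, 2, R7, (1,))
(7, 0, R4, (0, 1))
(7, 2, R3, (0, 1))
(7, 2, R4, (0, 1))
(7, 3, R3, (0, 1))
(8, 0, R3, (0, 1))
(8, 1, R3, (0, 1))
(8, 2, R7, (1,))
(9, 0, R3, (0, 1))
(9, 0, R7, (0,))
(9, 1, R3, (0, 1))
(9, 2, R7, (1,))
(10, 0, R1, (0, 1))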